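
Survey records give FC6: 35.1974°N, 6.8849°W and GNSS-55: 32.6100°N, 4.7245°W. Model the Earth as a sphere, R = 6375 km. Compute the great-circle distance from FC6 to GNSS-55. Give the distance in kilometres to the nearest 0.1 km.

350.2 km

Δφ = -2.5874°,  Δλ = 2.1604°
a = sin²(Δφ/2) + cos φ₁ cos φ₂ sin²(Δλ/2) = 0.000754
c = 2·arcsin(√a) = 0.054939 rad = 3.1478°
d = R·c = 6375 × 0.054939 = 350.2 km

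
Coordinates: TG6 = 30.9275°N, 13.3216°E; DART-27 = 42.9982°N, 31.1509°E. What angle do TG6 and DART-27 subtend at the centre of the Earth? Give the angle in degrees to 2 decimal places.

Δφ = 12.0707°,  Δλ = 17.8293°
a = sin²(Δφ/2) + cos φ₁ cos φ₂ sin²(Δλ/2) = 0.026121
c = 2·arcsin(√a) = 0.324662 rad = 18.6017°

18.60°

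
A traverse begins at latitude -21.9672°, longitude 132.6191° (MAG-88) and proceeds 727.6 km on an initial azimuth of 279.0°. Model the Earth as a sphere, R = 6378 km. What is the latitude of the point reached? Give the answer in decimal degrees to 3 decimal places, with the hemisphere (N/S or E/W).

δ = d/R = 727.6/6378 = 0.114080 rad
φ₂ = arcsin(sin φ₁ cos δ + cos φ₁ sin δ cos θ)
   = arcsin(-0.37408·0.99350 + 0.92740·0.11383·0.15643) = -20.80140°
λ₂ = λ₁ + atan2(sin θ sin δ cos φ₁, cos δ − sin φ₁ sin φ₂) = 125.71139°

20.801°S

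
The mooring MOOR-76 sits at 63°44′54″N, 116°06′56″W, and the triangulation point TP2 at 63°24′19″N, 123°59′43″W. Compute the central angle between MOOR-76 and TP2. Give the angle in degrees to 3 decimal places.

3.521°

MOOR-76: φ = +63.74833°, λ = -116.11556°
TP2: φ = +63.40528°, λ = -123.99528°
Δφ = -0.3431°,  Δλ = -7.8797°
a = sin²(Δφ/2) + cos φ₁ cos φ₂ sin²(Δλ/2) = 0.000944
c = 2·arcsin(√a) = 0.061452 rad = 3.5209°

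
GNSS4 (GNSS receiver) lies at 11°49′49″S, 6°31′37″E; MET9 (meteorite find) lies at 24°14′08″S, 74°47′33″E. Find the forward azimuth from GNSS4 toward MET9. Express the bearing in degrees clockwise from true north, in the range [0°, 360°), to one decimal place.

111.4°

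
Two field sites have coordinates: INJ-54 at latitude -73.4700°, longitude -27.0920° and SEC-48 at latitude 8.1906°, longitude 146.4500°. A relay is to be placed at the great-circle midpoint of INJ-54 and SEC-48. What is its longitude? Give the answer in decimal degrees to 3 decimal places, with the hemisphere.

143.859°E

Bx = cos φ₂ cos Δλ = -0.983519,  By = cos φ₂ sin Δλ = 0.111328
φₘ = atan2(sin φ₁ + sin φ₂, √((cos φ₁ + Bx)² + By²)) = -49.06821°
λₘ = λ₁ + atan2(By, cos φ₁ + Bx) = 143.85870°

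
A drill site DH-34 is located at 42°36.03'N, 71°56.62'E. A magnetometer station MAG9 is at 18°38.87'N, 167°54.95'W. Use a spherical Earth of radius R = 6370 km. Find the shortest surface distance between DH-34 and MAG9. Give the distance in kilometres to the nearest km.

10861 km

DH-34: φ = +42.60050°, λ = +71.94367°
MAG9: φ = +18.64783°, λ = -167.91583°
Δφ = -23.9527°,  Δλ = 120.1405°
a = sin²(Δφ/2) + cos φ₁ cos φ₂ sin²(Δλ/2) = 0.566885
c = 2·arcsin(√a) = 1.704969 rad = 97.6875°
d = R·c = 6370 × 1.704969 = 10860.7 km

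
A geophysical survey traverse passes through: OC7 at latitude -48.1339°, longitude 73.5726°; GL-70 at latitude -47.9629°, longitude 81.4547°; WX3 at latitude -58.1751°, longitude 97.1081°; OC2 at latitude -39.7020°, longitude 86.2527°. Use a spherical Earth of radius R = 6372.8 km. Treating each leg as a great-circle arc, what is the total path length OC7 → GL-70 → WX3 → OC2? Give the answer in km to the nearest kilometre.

OC7→GL-70: c = 0.091973 rad, d = 586.13 km
GL-70→WX3: c = 0.241159 rad, d = 1536.86 km
WX3→OC2: c = 0.344594 rad, d = 2196.03 km
Total = 586.13 + 1536.86 + 2196.03 = 4319.02 km

4319 km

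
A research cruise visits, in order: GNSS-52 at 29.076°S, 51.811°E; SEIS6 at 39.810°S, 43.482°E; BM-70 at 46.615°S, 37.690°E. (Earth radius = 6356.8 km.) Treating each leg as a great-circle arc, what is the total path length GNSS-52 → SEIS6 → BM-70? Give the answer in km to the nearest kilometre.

2300 km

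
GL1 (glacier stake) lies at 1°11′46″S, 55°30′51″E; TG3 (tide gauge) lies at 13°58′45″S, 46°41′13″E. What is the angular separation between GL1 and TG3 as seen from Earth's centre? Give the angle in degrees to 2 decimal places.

GL1: φ = -1.19611°, λ = +55.51417°
TG3: φ = -13.97917°, λ = +46.68694°
Δφ = -12.7831°,  Δλ = -8.8272°
a = sin²(Δφ/2) + cos φ₁ cos φ₂ sin²(Δλ/2) = 0.018138
c = 2·arcsin(√a) = 0.270177 rad = 15.4800°

15.48°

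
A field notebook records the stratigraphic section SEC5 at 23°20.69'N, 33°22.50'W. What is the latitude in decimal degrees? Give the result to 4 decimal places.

23° + 20.69′/60 = 23 + 0.34483 = 23.3448°

23.3448°N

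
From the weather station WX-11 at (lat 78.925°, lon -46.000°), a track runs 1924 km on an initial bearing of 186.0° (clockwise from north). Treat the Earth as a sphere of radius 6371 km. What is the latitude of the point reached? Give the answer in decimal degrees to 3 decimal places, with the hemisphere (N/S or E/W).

61.660°N

δ = d/R = 1924/6371 = 0.301993 rad
φ₂ = arcsin(sin φ₁ cos δ + cos φ₁ sin δ cos θ)
   = arcsin(0.98138·0.95475 + 0.19209·0.29742·-0.99452) = 61.65981°
λ₂ = λ₁ + atan2(sin θ sin δ cos φ₁, cos δ − sin φ₁ sin φ₂) = -49.75508°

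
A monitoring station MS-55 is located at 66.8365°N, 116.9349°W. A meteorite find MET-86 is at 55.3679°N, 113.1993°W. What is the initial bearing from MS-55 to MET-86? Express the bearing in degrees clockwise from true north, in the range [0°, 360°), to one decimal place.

169.4°

Δλ = 3.7356°
y = sin Δλ · cos φ₂ = 0.037026
x = cos φ₁ sin φ₂ − sin φ₁ cos φ₂ cos Δλ = -0.197721
θ = atan2(y, x) = 169.3933° → 169.3933° (mod 360°)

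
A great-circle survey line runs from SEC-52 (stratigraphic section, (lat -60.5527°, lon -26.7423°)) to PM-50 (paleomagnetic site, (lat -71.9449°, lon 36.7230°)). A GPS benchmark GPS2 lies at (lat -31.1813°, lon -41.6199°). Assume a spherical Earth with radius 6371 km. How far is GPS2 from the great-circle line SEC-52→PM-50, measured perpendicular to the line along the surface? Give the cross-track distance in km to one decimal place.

760.6 km

δ₁₃ = central angle SEC-52→GPS2 = 0.540680 rad  (haversine)
θ₁₃ = bearing SEC-52→GPS2 = 334.738°,  θ₁₂ = bearing SEC-52→PM-50 = 141.359°
dₓₜ = R·arcsin(sin δ₁₃ · sin(θ₁₃ − θ₁₂)) = 6371·arcsin(0.51472·sin(193.378°)) = -760.568 km
|dₓₜ| = 760.568 km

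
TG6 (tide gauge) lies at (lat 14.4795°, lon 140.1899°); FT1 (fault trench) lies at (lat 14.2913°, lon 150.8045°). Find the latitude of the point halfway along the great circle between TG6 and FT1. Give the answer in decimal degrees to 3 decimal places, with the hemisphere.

14.445°N

Bx = cos φ₂ cos Δλ = 0.952471,  By = cos φ₂ sin Δλ = 0.178501
φₘ = atan2(sin φ₁ + sin φ₂, √((cos φ₁ + Bx)² + By²)) = 14.44475°
λₘ = λ₁ + atan2(By, cos φ₁ + Bx) = 145.49944°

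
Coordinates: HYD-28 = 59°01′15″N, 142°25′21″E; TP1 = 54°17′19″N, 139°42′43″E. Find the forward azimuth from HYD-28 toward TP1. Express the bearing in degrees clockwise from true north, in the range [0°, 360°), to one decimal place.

HYD-28: φ = +59.02083°, λ = +142.42250°
TP1: φ = +54.28861°, λ = +139.71194°
Δλ = -2.7106°
y = sin Δλ · cos φ₂ = -0.027604
x = cos φ₁ sin φ₂ − sin φ₁ cos φ₂ cos Δλ = -0.081939
θ = atan2(y, x) = -161.3824° → 198.6176° (mod 360°)

198.6°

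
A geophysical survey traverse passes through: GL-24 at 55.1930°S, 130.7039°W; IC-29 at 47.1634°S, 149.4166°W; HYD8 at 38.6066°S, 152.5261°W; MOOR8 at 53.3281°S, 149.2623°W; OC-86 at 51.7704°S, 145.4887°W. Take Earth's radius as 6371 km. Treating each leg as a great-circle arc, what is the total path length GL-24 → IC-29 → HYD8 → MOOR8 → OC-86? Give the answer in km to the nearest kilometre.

GL-24→IC-29: c = 0.246876 rad, d = 1572.85 km
IC-29→HYD8: c = 0.154513 rad, d = 984.40 km
HYD8→MOOR8: c = 0.259901 rad, d = 1655.83 km
MOOR8→OC-86: c = 0.048395 rad, d = 308.33 km
Total = 1572.85 + 984.40 + 1655.83 + 308.33 = 4521.40 km

4521 km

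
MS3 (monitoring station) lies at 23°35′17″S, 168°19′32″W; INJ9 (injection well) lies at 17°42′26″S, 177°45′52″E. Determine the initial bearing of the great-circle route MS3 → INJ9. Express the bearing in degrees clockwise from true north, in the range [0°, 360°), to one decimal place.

MS3: φ = -23.58806°, λ = -168.32556°
INJ9: φ = -17.70722°, λ = +177.76444°
Δλ = -13.9100°
y = sin Δλ · cos φ₂ = -0.229008
x = cos φ₁ sin φ₂ − sin φ₁ cos φ₂ cos Δλ = 0.091281
θ = atan2(y, x) = -68.2681° → 291.7319° (mod 360°)

291.7°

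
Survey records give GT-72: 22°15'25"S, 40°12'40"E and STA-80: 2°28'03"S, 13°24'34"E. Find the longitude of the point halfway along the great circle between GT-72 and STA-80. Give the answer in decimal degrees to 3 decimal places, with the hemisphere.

GT-72: φ = -22.25694°, λ = +40.21111°
STA-80: φ = -2.46750°, λ = +13.40944°
Bx = cos φ₂ cos Δλ = 0.891745,  By = cos φ₂ sin Δλ = -0.450485
φₘ = atan2(sin φ₁ + sin φ₂, √((cos φ₁ + Bx)² + By²)) = -12.69665°
λₘ = λ₁ + atan2(By, cos φ₁ + Bx) = 26.28841°

26.288°E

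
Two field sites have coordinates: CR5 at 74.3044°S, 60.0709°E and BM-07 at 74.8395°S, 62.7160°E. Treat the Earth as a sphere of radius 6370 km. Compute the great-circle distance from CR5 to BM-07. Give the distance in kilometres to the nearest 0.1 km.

98.3 km

Δφ = -0.5351°,  Δλ = 2.6451°
a = sin²(Δφ/2) + cos φ₁ cos φ₂ sin²(Δλ/2) = 0.000059
c = 2·arcsin(√a) = 0.015427 rad = 0.8839°
d = R·c = 6370 × 0.015427 = 98.3 km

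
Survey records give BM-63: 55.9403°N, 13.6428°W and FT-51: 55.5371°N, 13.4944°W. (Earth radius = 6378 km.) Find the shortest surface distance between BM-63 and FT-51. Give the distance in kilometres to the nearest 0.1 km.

45.8 km

Δφ = -0.4032°,  Δλ = 0.1484°
a = sin²(Δφ/2) + cos φ₁ cos φ₂ sin²(Δλ/2) = 0.000013
c = 2·arcsin(√a) = 0.007187 rad = 0.4118°
d = R·c = 6378 × 0.007187 = 45.8 km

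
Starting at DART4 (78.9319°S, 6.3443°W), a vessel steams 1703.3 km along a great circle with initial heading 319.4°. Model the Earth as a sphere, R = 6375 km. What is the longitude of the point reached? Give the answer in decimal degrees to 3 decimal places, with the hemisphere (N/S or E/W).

30.567°W

δ = d/R = 1703.3/6375 = 0.267184 rad
φ₂ = arcsin(sin φ₁ cos δ + cos φ₁ sin δ cos θ)
   = arcsin(-0.98140·0.96452 + 0.19198·0.26402·0.75927) = -65.24331°
λ₂ = λ₁ + atan2(sin θ sin δ cos φ₁, cos δ − sin φ₁ sin φ₂) = -30.56733°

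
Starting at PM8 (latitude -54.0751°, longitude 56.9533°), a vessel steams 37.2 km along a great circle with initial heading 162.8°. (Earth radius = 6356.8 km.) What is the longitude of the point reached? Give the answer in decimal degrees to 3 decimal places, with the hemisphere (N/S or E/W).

57.124°E

δ = d/R = 37.2/6356.8 = 0.005852 rad
φ₂ = arcsin(sin φ₁ cos δ + cos φ₁ sin δ cos θ)
   = arcsin(-0.80979·0.99998 + 0.58672·0.00585·-0.95528) = -54.39528°
λ₂ = λ₁ + atan2(sin θ sin δ cos φ₁, cos δ − sin φ₁ sin φ₂) = 57.12360°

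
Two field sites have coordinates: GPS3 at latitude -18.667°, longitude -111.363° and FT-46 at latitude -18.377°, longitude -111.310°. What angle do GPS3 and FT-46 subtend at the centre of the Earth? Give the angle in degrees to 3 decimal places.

0.294°

Δφ = 0.2900°,  Δλ = 0.0530°
a = sin²(Δφ/2) + cos φ₁ cos φ₂ sin²(Δλ/2) = 0.000007
c = 2·arcsin(√a) = 0.005137 rad = 0.2943°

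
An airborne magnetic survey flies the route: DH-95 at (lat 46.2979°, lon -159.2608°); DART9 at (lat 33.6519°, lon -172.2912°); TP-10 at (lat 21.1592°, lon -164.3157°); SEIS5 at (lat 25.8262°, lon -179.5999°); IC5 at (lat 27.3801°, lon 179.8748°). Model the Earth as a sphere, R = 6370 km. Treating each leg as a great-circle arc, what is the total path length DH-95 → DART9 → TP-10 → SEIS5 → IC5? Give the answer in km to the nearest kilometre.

5203 km

DH-95→DART9: c = 0.280446 rad, d = 1786.44 km
DART9→TP-10: c = 0.250394 rad, d = 1595.01 km
TP-10→SEIS5: c = 0.257641 rad, d = 1641.17 km
SEIS5→IC5: c = 0.028332 rad, d = 180.48 km
Total = 1786.44 + 1595.01 + 1641.17 + 180.48 = 5203.10 km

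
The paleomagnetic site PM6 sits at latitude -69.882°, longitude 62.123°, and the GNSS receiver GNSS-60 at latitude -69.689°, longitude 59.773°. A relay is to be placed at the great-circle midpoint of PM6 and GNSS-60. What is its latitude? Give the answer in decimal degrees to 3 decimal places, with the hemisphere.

69.789°S

Bx = cos φ₂ cos Δλ = 0.346824,  By = cos φ₂ sin Δλ = -0.014233
φₘ = atan2(sin φ₁ + sin φ₂, √((cos φ₁ + Bx)² + By²)) = -69.78941°
λₘ = λ₁ + atan2(By, cos φ₁ + Bx) = 60.94262°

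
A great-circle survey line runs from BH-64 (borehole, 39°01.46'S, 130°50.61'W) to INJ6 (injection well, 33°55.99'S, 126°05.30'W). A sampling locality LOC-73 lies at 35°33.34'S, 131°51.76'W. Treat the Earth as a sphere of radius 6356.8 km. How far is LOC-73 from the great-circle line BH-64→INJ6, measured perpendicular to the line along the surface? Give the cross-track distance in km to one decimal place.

310.6 km

BH-64: φ = -39.02433°, λ = -130.84350°
INJ6: φ = -33.93317°, λ = -126.08833°
LOC-73: φ = -35.55567°, λ = -131.86267°
δ₁₃ = central angle BH-64→LOC-73 = 0.062170 rad  (haversine)
θ₁₃ = bearing BH-64→LOC-73 = 346.532°,  θ₁₂ = bearing BH-64→INJ6 = 38.347°
dₓₜ = R·arcsin(sin δ₁₃ · sin(θ₁₃ − θ₁₂)) = 6356.8·arcsin(0.06213·sin(308.185°)) = -310.564 km
|dₓₜ| = 310.564 km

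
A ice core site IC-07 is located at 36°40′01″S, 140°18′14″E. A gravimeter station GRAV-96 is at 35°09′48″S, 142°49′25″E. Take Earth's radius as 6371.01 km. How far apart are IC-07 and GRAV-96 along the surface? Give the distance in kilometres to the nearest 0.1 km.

IC-07: φ = -36.66694°, λ = +140.30389°
GRAV-96: φ = -35.16333°, λ = +142.82361°
Δφ = 1.5036°,  Δλ = 2.5197°
a = sin²(Δφ/2) + cos φ₁ cos φ₂ sin²(Δλ/2) = 0.000489
c = 2·arcsin(√a) = 0.044238 rad = 2.5346°
d = R·c = 6371.01 × 0.044238 = 281.8 km

281.8 km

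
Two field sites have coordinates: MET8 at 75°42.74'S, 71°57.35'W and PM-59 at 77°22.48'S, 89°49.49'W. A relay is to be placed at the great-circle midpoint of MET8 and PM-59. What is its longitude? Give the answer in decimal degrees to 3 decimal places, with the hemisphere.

MET8: φ = -75.71233°, λ = -71.95583°
PM-59: φ = -77.37467°, λ = -89.82483°
Bx = cos φ₂ cos Δλ = 0.208031,  By = cos φ₂ sin Δλ = -0.067068
φₘ = atan2(sin φ₁ + sin φ₂, √((cos φ₁ + Bx)² + By²)) = -76.70036°
λₘ = λ₁ + atan2(By, cos φ₁ + Bx) = -80.34421°

80.344°W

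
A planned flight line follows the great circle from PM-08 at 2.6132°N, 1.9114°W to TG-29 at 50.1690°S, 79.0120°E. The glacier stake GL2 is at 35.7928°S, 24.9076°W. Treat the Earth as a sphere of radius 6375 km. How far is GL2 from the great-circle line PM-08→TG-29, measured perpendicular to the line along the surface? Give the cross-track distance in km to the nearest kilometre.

4403 km

δ₁₃ = central angle PM-08→GL2 = 0.768096 rad  (haversine)
θ₁₃ = bearing PM-08→GL2 = 207.136°,  θ₁₂ = bearing PM-08→TG-29 = 140.663°
dₓₜ = R·arcsin(sin δ₁₃ · sin(θ₁₃ − θ₁₂)) = 6375·arcsin(0.69477·sin(66.473°)) = 4402.693 km
|dₓₜ| = 4402.693 km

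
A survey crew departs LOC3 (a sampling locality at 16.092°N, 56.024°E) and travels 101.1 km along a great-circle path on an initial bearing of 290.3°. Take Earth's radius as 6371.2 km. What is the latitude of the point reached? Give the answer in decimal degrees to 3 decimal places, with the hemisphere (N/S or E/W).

16.406°N

δ = d/R = 101.1/6371.2 = 0.015868 rad
φ₂ = arcsin(sin φ₁ cos δ + cos φ₁ sin δ cos θ)
   = arcsin(0.27718·0.99987 + 0.96082·0.01587·0.34694) = 16.40558°
λ₂ = λ₁ + atan2(sin θ sin δ cos φ₁, cos δ − sin φ₁ sin φ₂) = 55.13510°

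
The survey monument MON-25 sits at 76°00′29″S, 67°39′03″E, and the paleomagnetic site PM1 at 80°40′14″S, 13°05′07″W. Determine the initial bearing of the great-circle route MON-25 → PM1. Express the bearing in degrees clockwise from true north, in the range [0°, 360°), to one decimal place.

MON-25: φ = -76.00806°, λ = +67.65083°
PM1: φ = -80.67056°, λ = -13.08528°
Δλ = -80.7361°
y = sin Δλ · cos φ₂ = -0.159997
x = cos φ₁ sin φ₂ − sin φ₁ cos φ₂ cos Δλ = -0.213265
θ = atan2(y, x) = -143.1218° → 216.8782° (mod 360°)

216.9°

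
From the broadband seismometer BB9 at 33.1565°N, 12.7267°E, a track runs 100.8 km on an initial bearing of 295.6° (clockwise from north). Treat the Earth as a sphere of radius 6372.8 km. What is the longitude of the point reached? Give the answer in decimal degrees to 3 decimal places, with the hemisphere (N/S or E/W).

11.746°E

δ = d/R = 100.8/6372.8 = 0.015817 rad
φ₂ = arcsin(sin φ₁ cos δ + cos φ₁ sin δ cos θ)
   = arcsin(0.54693·0.99987 + 0.83718·0.01582·0.43209) = 33.54424°
λ₂ = λ₁ + atan2(sin θ sin δ cos φ₁, cos δ − sin φ₁ sin φ₂) = 11.74609°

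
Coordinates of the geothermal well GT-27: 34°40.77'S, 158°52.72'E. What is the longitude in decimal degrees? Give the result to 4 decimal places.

158.8787°E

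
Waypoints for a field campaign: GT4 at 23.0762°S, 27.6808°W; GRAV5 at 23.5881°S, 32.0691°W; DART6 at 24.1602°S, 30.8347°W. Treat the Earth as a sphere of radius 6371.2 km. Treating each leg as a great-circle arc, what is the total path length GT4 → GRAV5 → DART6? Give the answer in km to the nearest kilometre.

592 km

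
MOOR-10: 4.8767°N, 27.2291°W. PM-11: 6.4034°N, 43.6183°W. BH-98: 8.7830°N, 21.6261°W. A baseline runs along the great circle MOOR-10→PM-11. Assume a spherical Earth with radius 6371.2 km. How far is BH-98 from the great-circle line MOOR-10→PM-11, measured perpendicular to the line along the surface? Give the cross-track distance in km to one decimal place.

δ₁₃ = central angle MOOR-10→BH-98 = 0.118626 rad  (haversine)
θ₁₃ = bearing MOOR-10→BH-98 = 54.618°,  θ₁₂ = bearing MOOR-10→PM-11 = 276.122°
dₓₜ = R·arcsin(sin δ₁₃ · sin(θ₁₃ − θ₁₂)) = 6371.2·arcsin(0.11835·sin(-221.504°)) = 500.181 km
|dₓₜ| = 500.181 km

500.2 km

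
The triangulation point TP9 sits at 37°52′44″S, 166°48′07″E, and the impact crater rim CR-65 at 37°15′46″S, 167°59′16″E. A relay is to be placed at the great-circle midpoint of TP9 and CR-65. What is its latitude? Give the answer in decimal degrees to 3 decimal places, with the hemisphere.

TP9: φ = -37.87889°, λ = +166.80194°
CR-65: φ = -37.26278°, λ = +167.98778°
Bx = cos φ₂ cos Δλ = 0.795697,  By = cos φ₂ sin Δλ = 0.016471
φₘ = atan2(sin φ₁ + sin φ₂, √((cos φ₁ + Bx)² + By²)) = -37.57232°
λₘ = λ₁ + atan2(By, cos φ₁ + Bx) = 167.39731°

37.572°S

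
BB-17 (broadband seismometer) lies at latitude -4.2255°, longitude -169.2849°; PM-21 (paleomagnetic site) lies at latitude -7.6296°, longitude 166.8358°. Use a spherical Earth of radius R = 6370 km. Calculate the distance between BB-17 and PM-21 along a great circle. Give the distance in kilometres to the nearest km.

Δφ = -3.4041°,  Δλ = -23.8793°
a = sin²(Δφ/2) + cos φ₁ cos φ₂ sin²(Δλ/2) = 0.043188
c = 2·arcsin(√a) = 0.418685 rad = 23.9889°
d = R·c = 6370 × 0.418685 = 2667.0 km

2667 km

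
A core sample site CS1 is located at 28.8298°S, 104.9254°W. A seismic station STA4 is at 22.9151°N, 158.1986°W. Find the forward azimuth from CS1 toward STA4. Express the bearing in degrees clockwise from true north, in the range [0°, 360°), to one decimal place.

309.4°

Δλ = -53.2732°
y = sin Δλ · cos φ₂ = -0.738244
x = cos φ₁ sin φ₂ − sin φ₁ cos φ₂ cos Δλ = 0.606712
θ = atan2(y, x) = -50.5856° → 309.4144° (mod 360°)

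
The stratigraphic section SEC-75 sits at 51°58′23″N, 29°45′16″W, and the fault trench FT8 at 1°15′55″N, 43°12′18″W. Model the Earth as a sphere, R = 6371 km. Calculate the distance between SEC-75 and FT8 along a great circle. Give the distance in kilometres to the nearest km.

5776 km

SEC-75: φ = +51.97306°, λ = -29.75444°
FT8: φ = +1.26528°, λ = -43.20500°
Δφ = -50.7078°,  Δλ = -13.4506°
a = sin²(Δφ/2) + cos φ₁ cos φ₂ sin²(Δλ/2) = 0.191809
c = 2·arcsin(√a) = 0.906656 rad = 51.9475°
d = R·c = 6371 × 0.906656 = 5776.3 km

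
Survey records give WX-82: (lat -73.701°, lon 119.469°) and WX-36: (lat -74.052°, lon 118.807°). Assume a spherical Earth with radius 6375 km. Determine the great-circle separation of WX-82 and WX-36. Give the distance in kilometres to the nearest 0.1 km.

Δφ = -0.3510°,  Δλ = -0.6620°
a = sin²(Δφ/2) + cos φ₁ cos φ₂ sin²(Δλ/2) = 0.000012
c = 2·arcsin(√a) = 0.006915 rad = 0.3962°
d = R·c = 6375 × 0.006915 = 44.1 km

44.1 km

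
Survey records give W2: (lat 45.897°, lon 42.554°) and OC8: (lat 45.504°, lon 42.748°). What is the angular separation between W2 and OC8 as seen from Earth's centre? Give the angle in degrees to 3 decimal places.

0.416°

Δφ = -0.3930°,  Δλ = 0.1940°
a = sin²(Δφ/2) + cos φ₁ cos φ₂ sin²(Δλ/2) = 0.000013
c = 2·arcsin(√a) = 0.007255 rad = 0.4157°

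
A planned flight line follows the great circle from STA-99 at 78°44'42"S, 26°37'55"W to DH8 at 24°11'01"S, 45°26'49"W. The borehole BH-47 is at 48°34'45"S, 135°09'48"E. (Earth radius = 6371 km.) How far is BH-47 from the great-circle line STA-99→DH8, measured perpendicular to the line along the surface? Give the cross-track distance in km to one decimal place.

STA-99: φ = -78.74500°, λ = -26.63194°
DH8: φ = -24.18361°, λ = -45.44694°
BH-47: φ = -48.57917°, λ = +135.16333°
δ₁₃ = central angle STA-99→BH-47 = 0.911214 rad  (haversine)
θ₁₃ = bearing STA-99→BH-47 = 164.838°,  θ₁₂ = bearing STA-99→DH8 = 339.012°
dₓₜ = R·arcsin(sin δ₁₃ · sin(θ₁₃ − θ₁₂)) = 6371·arcsin(0.79025·sin(-174.174°)) = -511.594 km
|dₓₜ| = 511.594 km

511.6 km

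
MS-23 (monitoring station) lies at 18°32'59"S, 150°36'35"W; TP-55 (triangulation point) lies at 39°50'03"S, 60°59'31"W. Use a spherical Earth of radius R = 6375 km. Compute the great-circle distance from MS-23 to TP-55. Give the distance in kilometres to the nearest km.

8674 km

MS-23: φ = -18.54972°, λ = -150.60972°
TP-55: φ = -39.83417°, λ = -60.99194°
Δφ = -21.2844°,  Δλ = 89.6178°
a = sin²(Δφ/2) + cos φ₁ cos φ₂ sin²(Δλ/2) = 0.395681
c = 2·arcsin(√a) = 1.360613 rad = 77.9574°
d = R·c = 6375 × 1.360613 = 8673.9 km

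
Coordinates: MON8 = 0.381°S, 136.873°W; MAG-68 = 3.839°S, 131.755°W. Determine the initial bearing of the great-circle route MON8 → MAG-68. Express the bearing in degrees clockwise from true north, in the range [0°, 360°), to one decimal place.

124.1°

Δλ = 5.1180°
y = sin Δλ · cos φ₂ = 0.089007
x = cos φ₁ sin φ₂ − sin φ₁ cos φ₂ cos Δλ = -0.060343
θ = atan2(y, x) = 124.1357° → 124.1357° (mod 360°)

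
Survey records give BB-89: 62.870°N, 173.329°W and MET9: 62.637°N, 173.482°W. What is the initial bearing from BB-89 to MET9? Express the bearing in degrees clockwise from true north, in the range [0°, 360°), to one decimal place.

196.8°

Δλ = -0.1530°
y = sin Δλ · cos φ₂ = -0.001227
x = cos φ₁ sin φ₂ − sin φ₁ cos φ₂ cos Δλ = -0.004065
θ = atan2(y, x) = -163.1997° → 196.8003° (mod 360°)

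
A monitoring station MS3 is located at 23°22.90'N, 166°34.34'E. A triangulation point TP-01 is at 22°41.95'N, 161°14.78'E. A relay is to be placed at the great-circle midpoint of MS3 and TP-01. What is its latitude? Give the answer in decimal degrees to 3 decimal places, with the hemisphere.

MS3: φ = +23.38167°, λ = +166.57233°
TP-01: φ = +22.69917°, λ = +161.24633°
Bx = cos φ₂ cos Δλ = 0.918561,  By = cos φ₂ sin Δλ = -0.085633
φₘ = atan2(sin φ₁ + sin φ₂, √((cos φ₁ + Bx)² + By²)) = 23.06272°
λₘ = λ₁ + atan2(By, cos φ₁ + Bx) = 163.90258°

23.063°N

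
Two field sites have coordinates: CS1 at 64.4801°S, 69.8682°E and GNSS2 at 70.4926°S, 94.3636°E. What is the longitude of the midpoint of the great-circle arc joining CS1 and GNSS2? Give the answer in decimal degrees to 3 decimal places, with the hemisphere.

Bx = cos φ₂ cos Δλ = 0.303873,  By = cos φ₂ sin Δλ = 0.138454
φₘ = atan2(sin φ₁ + sin φ₂, √((cos φ₁ + Bx)² + By²)) = -67.94162°
λₘ = λ₁ + atan2(By, cos φ₁ + Bx) = 80.54041°

80.540°E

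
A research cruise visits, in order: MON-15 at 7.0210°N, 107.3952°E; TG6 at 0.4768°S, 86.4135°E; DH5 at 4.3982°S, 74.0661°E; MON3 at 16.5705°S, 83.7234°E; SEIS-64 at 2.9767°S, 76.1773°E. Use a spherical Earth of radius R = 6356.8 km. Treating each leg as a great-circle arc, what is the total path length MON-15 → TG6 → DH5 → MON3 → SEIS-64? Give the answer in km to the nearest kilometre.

7332 km

MON-15→TG6: c = 0.388062 rad, d = 2466.83 km
TG6→DH5: c = 0.225883 rad, d = 1435.89 km
DH5→MON3: c = 0.269233 rad, d = 1711.46 km
MON3→SEIS-64: c = 0.270278 rad, d = 1718.10 km
Total = 2466.83 + 1435.89 + 1711.46 + 1718.10 = 7332.28 km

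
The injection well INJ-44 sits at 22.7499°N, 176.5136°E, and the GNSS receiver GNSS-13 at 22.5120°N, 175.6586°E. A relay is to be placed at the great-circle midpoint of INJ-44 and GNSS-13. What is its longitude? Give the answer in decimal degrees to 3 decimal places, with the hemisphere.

Bx = cos φ₂ cos Δλ = 0.923697,  By = cos φ₂ sin Δλ = -0.013785
φₘ = atan2(sin φ₁ + sin φ₂, √((cos φ₁ + Bx)² + By²)) = 22.63152°
λₘ = λ₁ + atan2(By, cos φ₁ + Bx) = 176.08573°

176.086°E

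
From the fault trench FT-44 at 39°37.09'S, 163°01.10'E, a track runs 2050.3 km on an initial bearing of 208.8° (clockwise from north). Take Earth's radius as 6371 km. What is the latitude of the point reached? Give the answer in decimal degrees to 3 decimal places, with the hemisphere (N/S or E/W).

FT-44: φ = -39.61817°, λ = +163.01833°
δ = d/R = 2050.3/6371 = 0.321818 rad
φ₂ = arcsin(sin φ₁ cos δ + cos φ₁ sin δ cos θ)
   = arcsin(-0.63767·0.94866 + 0.77031·0.31629·-0.87631) = -54.92868°
λ₂ = λ₁ + atan2(sin θ sin δ cos φ₁, cos δ − sin φ₁ sin φ₂) = 147.64035°

54.929°S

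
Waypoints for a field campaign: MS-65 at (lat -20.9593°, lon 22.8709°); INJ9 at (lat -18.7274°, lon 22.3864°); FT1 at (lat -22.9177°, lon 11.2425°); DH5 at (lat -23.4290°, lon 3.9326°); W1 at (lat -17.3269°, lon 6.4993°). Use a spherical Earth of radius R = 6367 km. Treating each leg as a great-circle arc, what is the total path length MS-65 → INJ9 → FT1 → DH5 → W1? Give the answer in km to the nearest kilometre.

MS-65→INJ9: c = 0.039758 rad, d = 253.14 km
INJ9→FT1: c = 0.195866 rad, d = 1247.08 km
FT1→DH5: c = 0.117614 rad, d = 748.85 km
DH5→W1: c = 0.114471 rad, d = 728.84 km
Total = 253.14 + 1247.08 + 748.85 + 728.84 = 2977.91 km

2978 km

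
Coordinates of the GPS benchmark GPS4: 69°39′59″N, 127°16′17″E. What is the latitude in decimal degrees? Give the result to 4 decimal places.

69° + 39′/60 + 59″/3600 = 69 + 0.65000 + 0.01639 = 69.6664°

69.6664°N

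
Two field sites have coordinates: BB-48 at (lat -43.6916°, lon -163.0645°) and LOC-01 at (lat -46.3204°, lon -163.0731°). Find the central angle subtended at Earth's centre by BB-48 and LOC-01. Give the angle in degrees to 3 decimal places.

2.629°

Δφ = -2.6288°,  Δλ = -0.0086°
a = sin²(Δφ/2) + cos φ₁ cos φ₂ sin²(Δλ/2) = 0.000526
c = 2·arcsin(√a) = 0.045881 rad = 2.6288°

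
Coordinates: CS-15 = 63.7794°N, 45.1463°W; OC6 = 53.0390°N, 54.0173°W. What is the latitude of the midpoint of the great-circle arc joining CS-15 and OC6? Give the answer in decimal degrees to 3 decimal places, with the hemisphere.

58.484°N

Bx = cos φ₂ cos Δλ = 0.594079,  By = cos φ₂ sin Δλ = -0.092722
φₘ = atan2(sin φ₁ + sin φ₂, √((cos φ₁ + Bx)² + By²)) = 58.48404°
λₘ = λ₁ + atan2(By, cos φ₁ + Bx) = -50.26111°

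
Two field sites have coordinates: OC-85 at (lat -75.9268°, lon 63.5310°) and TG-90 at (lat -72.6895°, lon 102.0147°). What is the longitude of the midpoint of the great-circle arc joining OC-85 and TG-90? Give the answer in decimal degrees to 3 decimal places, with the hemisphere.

84.784°E

Bx = cos φ₂ cos Δλ = 0.232918,  By = cos φ₂ sin Δλ = 0.185163
φₘ = atan2(sin φ₁ + sin φ₂, √((cos φ₁ + Bx)² + By²)) = -75.13619°
λₘ = λ₁ + atan2(By, cos φ₁ + Bx) = 84.78371°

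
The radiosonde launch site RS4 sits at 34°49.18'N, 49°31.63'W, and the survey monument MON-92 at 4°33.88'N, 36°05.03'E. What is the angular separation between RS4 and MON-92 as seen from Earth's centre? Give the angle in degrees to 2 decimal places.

RS4: φ = +34.81967°, λ = -49.52717°
MON-92: φ = +4.56467°, λ = +36.08383°
Δφ = -30.2550°,  Δλ = 85.6110°
a = sin²(Δφ/2) + cos φ₁ cos φ₂ sin²(Δλ/2) = 0.445966
c = 2·arcsin(√a) = 1.462516 rad = 83.7960°

83.80°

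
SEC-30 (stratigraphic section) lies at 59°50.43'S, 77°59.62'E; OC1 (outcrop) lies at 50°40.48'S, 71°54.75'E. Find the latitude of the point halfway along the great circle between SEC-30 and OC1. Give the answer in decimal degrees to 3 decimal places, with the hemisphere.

55.295°S

SEC-30: φ = -59.84050°, λ = +77.99367°
OC1: φ = -50.67467°, λ = +71.91250°
Bx = cos φ₂ cos Δλ = 0.630157,  By = cos φ₂ sin Δλ = -0.067135
φₘ = atan2(sin φ₁ + sin φ₂, √((cos φ₁ + Bx)² + By²)) = -55.29487°
λₘ = λ₁ + atan2(By, cos φ₁ + Bx) = 74.60133°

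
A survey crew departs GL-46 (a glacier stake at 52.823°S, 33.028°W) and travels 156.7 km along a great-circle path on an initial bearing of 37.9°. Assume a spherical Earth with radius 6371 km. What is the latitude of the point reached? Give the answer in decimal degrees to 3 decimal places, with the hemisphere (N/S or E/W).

51.703°S

δ = d/R = 156.7/6371 = 0.024596 rad
φ₂ = arcsin(sin φ₁ cos δ + cos φ₁ sin δ cos θ)
   = arcsin(-0.79677·0.99970 + 0.60428·0.02459·0.78908) = -51.70263°
λ₂ = λ₁ + atan2(sin θ sin δ cos φ₁, cos δ − sin φ₁ sin φ₂) = -31.63118°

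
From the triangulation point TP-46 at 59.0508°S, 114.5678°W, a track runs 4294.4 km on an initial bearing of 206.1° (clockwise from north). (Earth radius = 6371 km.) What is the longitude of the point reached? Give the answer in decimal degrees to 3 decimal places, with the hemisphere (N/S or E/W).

139.400°E

δ = d/R = 4294.4/6371 = 0.674054 rad
φ₂ = arcsin(sin φ₁ cos δ + cos φ₁ sin δ cos θ)
   = arcsin(-0.85762·0.78130 + 0.51428·0.62416·-0.89803) = -73.39909°
λ₂ = λ₁ + atan2(sin θ sin δ cos φ₁, cos δ − sin φ₁ sin φ₂) = 139.40018°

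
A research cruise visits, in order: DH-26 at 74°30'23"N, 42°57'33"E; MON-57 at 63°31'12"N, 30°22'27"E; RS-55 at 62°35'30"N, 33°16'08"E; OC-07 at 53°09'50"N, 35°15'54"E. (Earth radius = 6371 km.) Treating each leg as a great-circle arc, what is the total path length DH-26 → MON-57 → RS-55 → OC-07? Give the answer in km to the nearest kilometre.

DH-26: φ = +74.50639°, λ = +42.95917°
MON-57: φ = +63.52000°, λ = +30.37417°
RS-55: φ = +62.59167°, λ = +33.26889°
OC-07: φ = +53.16389°, λ = +35.26500°
DH-26→MON-57: c = 0.206226 rad, d = 1313.86 km
MON-57→RS-55: c = 0.028042 rad, d = 178.66 km
RS-55→OC-07: c = 0.165565 rad, d = 1054.81 km
Total = 1313.86 + 178.66 + 1054.81 = 2547.34 km

2547 km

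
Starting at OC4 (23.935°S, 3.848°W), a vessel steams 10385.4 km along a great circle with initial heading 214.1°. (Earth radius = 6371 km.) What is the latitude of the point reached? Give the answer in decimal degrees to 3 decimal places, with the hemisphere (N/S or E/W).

47.010°S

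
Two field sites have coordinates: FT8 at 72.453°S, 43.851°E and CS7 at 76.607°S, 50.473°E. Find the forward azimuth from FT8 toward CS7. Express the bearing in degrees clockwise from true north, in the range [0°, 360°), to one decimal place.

Δλ = 6.6220°
y = sin Δλ · cos φ₂ = 0.026711
x = cos φ₁ sin φ₂ − sin φ₁ cos φ₂ cos Δλ = -0.073911
θ = atan2(y, x) = 160.1303° → 160.1303° (mod 360°)

160.1°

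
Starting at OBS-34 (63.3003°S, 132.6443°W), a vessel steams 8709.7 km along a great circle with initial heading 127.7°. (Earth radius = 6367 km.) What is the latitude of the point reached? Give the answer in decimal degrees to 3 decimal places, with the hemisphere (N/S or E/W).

26.687°S

δ = d/R = 8709.7/6367 = 1.367944 rad
φ₂ = arcsin(sin φ₁ cos δ + cos φ₁ sin δ cos θ)
   = arcsin(-0.89337·0.20146 + 0.44931·0.97950·-0.61153) = -26.68702°
λ₂ = λ₁ + atan2(sin θ sin δ cos φ₁, cos δ − sin φ₁ sin φ₂) = -12.80240°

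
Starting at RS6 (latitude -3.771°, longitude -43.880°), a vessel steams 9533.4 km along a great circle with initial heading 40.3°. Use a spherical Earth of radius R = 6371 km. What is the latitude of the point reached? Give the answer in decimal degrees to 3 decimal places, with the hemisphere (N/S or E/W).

δ = d/R = 9533.4/6371 = 1.496374 rad
φ₂ = arcsin(sin φ₁ cos δ + cos φ₁ sin δ cos θ)
   = arcsin(-0.06577·0.07435 + 0.99783·0.99723·0.76267) = 48.93985°
λ₂ = λ₁ + atan2(sin θ sin δ cos φ₁, cos δ − sin φ₁ sin φ₂) = 35.21947°

48.940°N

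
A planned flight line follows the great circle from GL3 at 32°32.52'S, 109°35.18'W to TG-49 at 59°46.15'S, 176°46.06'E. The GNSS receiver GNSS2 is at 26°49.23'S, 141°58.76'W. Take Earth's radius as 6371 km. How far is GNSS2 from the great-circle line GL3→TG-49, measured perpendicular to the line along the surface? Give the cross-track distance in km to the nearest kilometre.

2615 km

GL3: φ = -32.54200°, λ = -109.58633°
TG-49: φ = -59.76917°, λ = +176.76767°
GNSS2: φ = -26.82050°, λ = -141.97933°
δ₁₃ = central angle GL3→GNSS2 = 0.499226 rad  (haversine)
θ₁₃ = bearing GL3→GNSS2 = 272.993°,  θ₁₂ = bearing GL3→TG-49 = 216.533°
dₓₜ = R·arcsin(sin δ₁₃ · sin(θ₁₃ − θ₁₂)) = 6371·arcsin(0.47875·sin(56.459°)) = 2615.038 km
|dₓₜ| = 2615.038 km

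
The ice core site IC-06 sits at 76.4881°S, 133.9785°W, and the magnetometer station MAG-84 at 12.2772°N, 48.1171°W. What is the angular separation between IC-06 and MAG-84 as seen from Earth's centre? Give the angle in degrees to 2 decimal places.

100.97°

Δφ = 88.7653°,  Δλ = 85.8614°
a = sin²(Δφ/2) + cos φ₁ cos φ₂ sin²(Δλ/2) = 0.595140
c = 2·arcsin(√a) = 1.762243 rad = 100.9691°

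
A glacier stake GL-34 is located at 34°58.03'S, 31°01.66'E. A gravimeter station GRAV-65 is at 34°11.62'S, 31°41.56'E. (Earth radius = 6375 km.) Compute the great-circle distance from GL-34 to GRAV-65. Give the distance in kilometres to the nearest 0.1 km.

105.4 km

GL-34: φ = -34.96717°, λ = +31.02767°
GRAV-65: φ = -34.19367°, λ = +31.69267°
Δφ = 0.7735°,  Δλ = 0.6650°
a = sin²(Δφ/2) + cos φ₁ cos φ₂ sin²(Δλ/2) = 0.000068
c = 2·arcsin(√a) = 0.016540 rad = 0.9477°
d = R·c = 6375 × 0.016540 = 105.4 km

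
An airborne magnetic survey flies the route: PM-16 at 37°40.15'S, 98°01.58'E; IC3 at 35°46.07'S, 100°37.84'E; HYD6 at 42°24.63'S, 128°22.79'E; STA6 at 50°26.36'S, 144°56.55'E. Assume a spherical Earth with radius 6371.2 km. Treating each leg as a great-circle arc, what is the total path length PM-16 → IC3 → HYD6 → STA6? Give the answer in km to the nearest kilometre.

PM-16: φ = -37.66917°, λ = +98.02633°
IC3: φ = -35.76783°, λ = +100.63067°
HYD6: φ = -42.41050°, λ = +128.37983°
STA6: φ = -50.43933°, λ = +144.94250°
PM-16→IC3: c = 0.049278 rad, d = 313.96 km
IC3→HYD6: c = 0.391364 rad, d = 2493.46 km
HYD6→STA6: c = 0.242724 rad, d = 1546.44 km
Total = 313.96 + 2493.46 + 1546.44 = 4353.86 km

4354 km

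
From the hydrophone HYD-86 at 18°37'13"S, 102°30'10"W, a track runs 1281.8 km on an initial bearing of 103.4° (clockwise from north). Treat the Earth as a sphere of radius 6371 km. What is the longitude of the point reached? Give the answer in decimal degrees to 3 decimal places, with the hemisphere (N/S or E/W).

90.492°W

HYD-86: φ = -18.62028°, λ = -102.50278°
δ = d/R = 1281.8/6371 = 0.201193 rad
φ₂ = arcsin(sin φ₁ cos δ + cos φ₁ sin δ cos θ)
   = arcsin(-0.31929·0.97983 + 0.94766·0.19984·-0.23175) = -20.90025°
λ₂ = λ₁ + atan2(sin θ sin δ cos φ₁, cos δ − sin φ₁ sin φ₂) = -90.49236°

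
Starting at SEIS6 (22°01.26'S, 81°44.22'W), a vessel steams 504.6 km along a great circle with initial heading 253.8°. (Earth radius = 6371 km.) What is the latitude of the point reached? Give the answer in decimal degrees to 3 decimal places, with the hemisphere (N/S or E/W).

23.218°S

SEIS6: φ = -22.02100°, λ = -81.73700°
δ = d/R = 504.6/6371 = 0.079203 rad
φ₂ = arcsin(sin φ₁ cos δ + cos φ₁ sin δ cos θ)
   = arcsin(-0.37495·0.99687 + 0.92705·0.07912·-0.27899) = -23.21823°
λ₂ = λ₁ + atan2(sin θ sin δ cos φ₁, cos δ − sin φ₁ sin φ₂) = -86.47929°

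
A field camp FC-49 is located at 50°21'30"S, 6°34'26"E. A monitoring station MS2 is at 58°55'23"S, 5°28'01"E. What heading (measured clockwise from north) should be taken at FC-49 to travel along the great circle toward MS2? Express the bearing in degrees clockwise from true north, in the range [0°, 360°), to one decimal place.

FC-49: φ = -50.35833°, λ = +6.57389°
MS2: φ = -58.92306°, λ = +5.46694°
Δλ = -1.1069°
y = sin Δλ · cos φ₂ = -0.009972
x = cos φ₁ sin φ₂ − sin φ₁ cos φ₂ cos Δλ = -0.149001
θ = atan2(y, x) = -176.1711° → 183.8289° (mod 360°)

183.8°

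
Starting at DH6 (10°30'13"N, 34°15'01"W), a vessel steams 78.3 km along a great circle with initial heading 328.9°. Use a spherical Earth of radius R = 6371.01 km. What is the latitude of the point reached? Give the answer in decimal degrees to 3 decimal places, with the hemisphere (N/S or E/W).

11.106°N

DH6: φ = +10.50361°, λ = -34.25028°
δ = d/R = 78.3/6371.01 = 0.012290 rad
φ₂ = arcsin(sin φ₁ cos δ + cos φ₁ sin δ cos θ)
   = arcsin(0.18230·0.99992 + 0.98324·0.01229·0.85627) = 11.10635°
λ₂ = λ₁ + atan2(sin θ sin δ cos φ₁, cos δ − sin φ₁ sin φ₂) = -34.62094°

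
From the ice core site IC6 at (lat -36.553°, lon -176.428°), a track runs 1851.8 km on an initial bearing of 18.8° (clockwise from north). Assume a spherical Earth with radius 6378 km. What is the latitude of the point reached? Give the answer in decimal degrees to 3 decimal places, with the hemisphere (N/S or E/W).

δ = d/R = 1851.8/6378 = 0.290342 rad
φ₂ = arcsin(sin φ₁ cos δ + cos φ₁ sin δ cos θ)
   = arcsin(-0.59557·0.95815 + 0.80331·0.28628·0.94665) = -20.66713°
λ₂ = λ₁ + atan2(sin θ sin δ cos φ₁, cos δ − sin φ₁ sin φ₂) = -170.76923°

20.667°S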